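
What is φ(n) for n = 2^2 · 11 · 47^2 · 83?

φ(2^2) = 2^2 − 2^1 = 4 − 2 = 2.
φ(11) = 11 − 1 = 10.
φ(47^2) = 47^1·(47−1) = 47·46 = 2162.
φ(83) = 83 − 1 = 82.
Since φ is multiplicative, φ(8067268) = 2 · 10 · 2162 · 82 = 3545680.

3545680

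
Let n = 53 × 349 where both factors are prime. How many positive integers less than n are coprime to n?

18096

For distinct primes, φ(pq) = (p−1)(q−1) = 52 × 348 = 18096.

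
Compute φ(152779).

120960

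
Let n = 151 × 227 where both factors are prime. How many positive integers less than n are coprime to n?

33900

φ(n) = (p − 1)(q − 1) = (151−1)(227−1) = 150·226 = 33900.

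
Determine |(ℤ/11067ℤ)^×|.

5760

11067 = 3 × 7 × 17 × 31.
φ(3) = 3 − 1 = 2.
φ(7) = 7 − 1 = 6.
φ(17) = 17 − 1 = 16.
φ(31) = 31 − 1 = 30.
φ(11067) = 2 × 6 × 16 × 30 = 5760.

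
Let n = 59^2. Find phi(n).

φ(3481) = 3481 · (1 − 1/59)
       = 3481 · 58/59 = 3422.

3422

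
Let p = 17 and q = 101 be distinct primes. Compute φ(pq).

1600

φ(pq) = (p−1)(q−1) = 16 · 100 = 1600.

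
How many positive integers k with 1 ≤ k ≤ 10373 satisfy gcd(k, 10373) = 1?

Factor 10373: 10373 = 11 · 23 · 41.
φ(11) = 11 − 1 = 10.
φ(23) = 23 − 1 = 22.
φ(41) = 41 − 1 = 40.
Since φ is multiplicative, φ(10373) = 10 · 22 · 40 = 8800.

8800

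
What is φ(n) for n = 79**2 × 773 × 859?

4081560912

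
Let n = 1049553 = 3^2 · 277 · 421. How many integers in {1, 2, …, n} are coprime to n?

φ(1049553) = 1049553 · (1 − 1/3) · (1 − 1/277) · (1 − 1/421)
       = 1049553 · 231840/349851 = 695520.

695520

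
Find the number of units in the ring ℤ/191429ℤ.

191429 = 7 * 23 * 29 * 41.
φ(7) = 7 − 1 = 6.
φ(23) = 23 − 1 = 22.
φ(29) = 29 − 1 = 28.
φ(41) = 41 − 1 = 40.
φ(191429) = 6 × 22 × 28 × 40 = 147840.

147840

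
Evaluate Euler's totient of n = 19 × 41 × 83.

φ(19) = 19 − 1 = 18.
φ(41) = 41 − 1 = 40.
φ(83) = 83 − 1 = 82.
Multiply: 18 · 40 · 82 = 59040.

59040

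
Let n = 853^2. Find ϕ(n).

φ(727609) = 727609 · (1 − 1/853)
       = 727609 · 852/853 = 726756.

726756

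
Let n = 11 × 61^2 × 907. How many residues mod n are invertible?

φ(37124417) = 37124417 · (1 − 1/11) · (1 − 1/61) · (1 − 1/907)
       = 37124417 · 543600/608597 = 33159600.

33159600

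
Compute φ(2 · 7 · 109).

648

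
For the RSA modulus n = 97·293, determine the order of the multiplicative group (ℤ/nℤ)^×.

28032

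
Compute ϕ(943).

Prime factorization: 943 = 23 × 41.
φ(23) = 23 − 1 = 22.
φ(41) = 41 − 1 = 40.
Since φ is multiplicative, φ(943) = 22 · 40 = 880.

880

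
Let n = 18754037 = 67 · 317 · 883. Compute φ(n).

18394992

φ(18754037) = 18754037 · (1 − 1/67) · (1 − 1/317) · (1 − 1/883)
       = 18754037 · 18394992/18754037 = 18394992.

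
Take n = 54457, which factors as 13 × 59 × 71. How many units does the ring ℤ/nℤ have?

φ(54457) = 54457 · (1 − 1/13) · (1 − 1/59) · (1 − 1/71)
       = 54457 · 48720/54457 = 48720.

48720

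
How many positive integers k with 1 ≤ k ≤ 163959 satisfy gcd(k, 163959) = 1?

100800

First factor: 163959 = 3 · 31 · 41 · 43.
φ(3) = 3 − 1 = 2.
φ(31) = 31 − 1 = 30.
φ(41) = 41 − 1 = 40.
φ(43) = 43 − 1 = 42.
Since φ is multiplicative, φ(163959) = 2 · 30 · 40 · 42 = 100800.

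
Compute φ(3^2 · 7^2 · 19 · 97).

φ(3^2) = 3^1·(3−1) = 3·2 = 6.
φ(7^2) = 7^2 − 7^1 = 49 − 7 = 42.
φ(19) = 19 − 1 = 18.
φ(97) = 97 − 1 = 96.
Since φ is multiplicative, φ(812763) = 6 · 42 · 18 · 96 = 435456.

435456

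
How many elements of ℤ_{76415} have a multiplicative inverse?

Prime factorization: 76415 = 5 · 17 · 29 · 31.
φ(76415) = 76415 · (1 − 1/5) · (1 − 1/17) · (1 − 1/29) · (1 − 1/31)
       = 76415 · 53760/76415 = 53760.

53760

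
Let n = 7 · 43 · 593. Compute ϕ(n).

149184

φ(7) = 7 − 1 = 6.
φ(43) = 43 − 1 = 42.
φ(593) = 593 − 1 = 592.
Multiply: 6 · 42 · 592 = 149184.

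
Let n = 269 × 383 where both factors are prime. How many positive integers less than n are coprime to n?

φ(n) = (p − 1)(q − 1) = (269−1)(383−1) = 268·382 = 102376.

102376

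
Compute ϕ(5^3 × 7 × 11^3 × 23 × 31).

479160000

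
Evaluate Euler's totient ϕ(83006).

32340

Factor 83006: 83006 = 2 × 7^3 × 11^2.
φ(83006) = 83006 · (1 − 1/2) · (1 − 1/7) · (1 − 1/11)
       = 83006 · 60/154 = 32340.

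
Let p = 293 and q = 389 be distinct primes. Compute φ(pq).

φ(pq) = (p−1)(q−1) = 292 · 388 = 113296.

113296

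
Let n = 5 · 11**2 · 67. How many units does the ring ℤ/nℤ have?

29040

φ(5) = 5 − 1 = 4.
φ(11^2) = 11^1·(11−1) = 11·10 = 110.
φ(67) = 67 − 1 = 66.
φ(40535) = 4 × 110 × 66 = 29040.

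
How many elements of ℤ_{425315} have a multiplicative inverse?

285120

425315 = 5 * 11**2 * 19 * 37.
φ(5) = 5 − 1 = 4.
φ(11^2) = 11^1·(11−1) = 11·10 = 110.
φ(19) = 19 − 1 = 18.
φ(37) = 37 − 1 = 36.
Multiply: 4 · 110 · 18 · 36 = 285120.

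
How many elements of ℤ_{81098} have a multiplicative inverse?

36960

81098 = 2 · 23 · 41 · 43.
φ(2) = 2 − 1 = 1.
φ(23) = 23 − 1 = 22.
φ(41) = 41 − 1 = 40.
φ(43) = 43 − 1 = 42.
Multiply: 1 · 22 · 40 · 42 = 36960.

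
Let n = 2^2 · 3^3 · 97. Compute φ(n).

φ(10476) = 10476 · (1 − 1/2) · (1 − 1/3) · (1 − 1/97)
       = 10476 · 192/582 = 3456.

3456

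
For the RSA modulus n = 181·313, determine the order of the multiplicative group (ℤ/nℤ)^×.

φ(56653) = 56653 · (1 − 1/181) · (1 − 1/313)
       = 56653 · 56160/56653 = 56160.

56160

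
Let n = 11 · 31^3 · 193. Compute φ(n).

φ(63246293) = 63246293 · (1 − 1/11) · (1 − 1/31) · (1 − 1/193)
       = 63246293 · 57600/65813 = 55353600.

55353600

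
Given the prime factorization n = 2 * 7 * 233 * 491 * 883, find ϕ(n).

601594560

φ(1414249886) = 1414249886 · (1 − 1/2) · (1 − 1/7) · (1 − 1/233) · (1 − 1/491) · (1 − 1/883)
       = 1414249886 · 601594560/1414249886 = 601594560.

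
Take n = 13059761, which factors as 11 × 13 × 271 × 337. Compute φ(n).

φ(13059761) = 13059761 · (1 − 1/11) · (1 − 1/13) · (1 − 1/271) · (1 − 1/337)
       = 13059761 · 10886400/13059761 = 10886400.

10886400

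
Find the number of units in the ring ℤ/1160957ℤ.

889056

1160957 = 7^2 · 19 · 29 · 43.
φ(7^2) = 7^1·(7−1) = 7·6 = 42.
φ(19) = 19 − 1 = 18.
φ(29) = 29 − 1 = 28.
φ(43) = 43 − 1 = 42.
Since φ is multiplicative, φ(1160957) = 42 · 18 · 28 · 42 = 889056.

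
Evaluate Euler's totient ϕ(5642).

Factor 5642: 5642 = 2 * 7 * 13 * 31.
φ(2) = 2 − 1 = 1.
φ(7) = 7 − 1 = 6.
φ(13) = 13 − 1 = 12.
φ(31) = 31 − 1 = 30.
φ(5642) = 1 × 6 × 12 × 30 = 2160.

2160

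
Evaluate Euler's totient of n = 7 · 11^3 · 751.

φ(6997067) = 6997067 · (1 − 1/7) · (1 − 1/11) · (1 − 1/751)
       = 6997067 · 45000/57827 = 5445000.

5445000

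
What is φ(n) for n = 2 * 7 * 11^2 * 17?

φ(28798) = 28798 · (1 − 1/2) · (1 − 1/7) · (1 − 1/11) · (1 − 1/17)
       = 28798 · 960/2618 = 10560.

10560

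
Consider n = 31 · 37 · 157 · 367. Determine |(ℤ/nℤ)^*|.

61663680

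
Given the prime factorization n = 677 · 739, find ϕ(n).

498888

φ(500303) = 500303 · (1 − 1/677) · (1 − 1/739)
       = 500303 · 498888/500303 = 498888.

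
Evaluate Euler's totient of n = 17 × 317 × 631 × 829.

2637411840

φ(2818980511) = 2818980511 · (1 − 1/17) · (1 − 1/317) · (1 − 1/631) · (1 − 1/829)
       = 2818980511 · 2637411840/2818980511 = 2637411840.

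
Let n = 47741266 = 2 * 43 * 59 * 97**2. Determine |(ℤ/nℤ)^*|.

22684032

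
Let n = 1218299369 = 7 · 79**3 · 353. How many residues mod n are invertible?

φ(1218299369) = 1218299369 · (1 − 1/7) · (1 − 1/79) · (1 − 1/353)
       = 1218299369 · 164736/195209 = 1028117376.

1028117376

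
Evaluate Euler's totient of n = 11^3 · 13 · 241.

φ(11^3) = 11^3 − 11^2 = 1331 − 121 = 1210.
φ(13) = 13 − 1 = 12.
φ(241) = 241 − 1 = 240.
Multiply: 1210 · 12 · 240 = 3484800.

3484800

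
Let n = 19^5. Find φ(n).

φ(19^5) = 19^4·(19−1) = 130321·18 = 2345778.

2345778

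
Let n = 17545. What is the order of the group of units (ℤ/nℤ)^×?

12320

17545 = 5 × 11**2 × 29.
φ(17545) = 17545 · (1 − 1/5) · (1 − 1/11) · (1 − 1/29)
       = 17545 · 1120/1595 = 12320.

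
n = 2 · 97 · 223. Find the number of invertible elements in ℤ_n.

φ(43262) = 43262 · (1 − 1/2) · (1 − 1/97) · (1 − 1/223)
       = 43262 · 21312/43262 = 21312.

21312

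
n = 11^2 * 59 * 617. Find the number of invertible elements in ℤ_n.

3930080

φ(11^2) = 11^1·(11−1) = 11·10 = 110.
φ(59) = 59 − 1 = 58.
φ(617) = 617 − 1 = 616.
Multiply: 110 · 58 · 616 = 3930080.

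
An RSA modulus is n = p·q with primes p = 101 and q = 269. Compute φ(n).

26800

φ(n) = (p − 1)(q − 1) = (101−1)(269−1) = 100·268 = 26800.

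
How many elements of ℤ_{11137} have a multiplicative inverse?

9072

Factor 11137: 11137 = 7 · 37 · 43.
φ(11137) = 11137 · (1 − 1/7) · (1 − 1/37) · (1 − 1/43)
       = 11137 · 9072/11137 = 9072.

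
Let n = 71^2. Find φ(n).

φ(5041) = 5041 · (1 − 1/71)
       = 5041 · 70/71 = 4970.

4970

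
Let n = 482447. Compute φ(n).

403440

Factor 482447: 482447 = 7 · 41^3.
φ(7) = 7 − 1 = 6.
φ(41^3) = 41^2·(41−1) = 1681·40 = 67240.
Multiply: 6 · 67240 = 403440.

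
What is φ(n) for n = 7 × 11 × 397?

23760

φ(30569) = 30569 · (1 − 1/7) · (1 − 1/11) · (1 − 1/397)
       = 30569 · 23760/30569 = 23760.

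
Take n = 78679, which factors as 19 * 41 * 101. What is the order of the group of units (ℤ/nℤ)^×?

φ(19) = 19 − 1 = 18.
φ(41) = 41 − 1 = 40.
φ(101) = 101 − 1 = 100.
Since φ is multiplicative, φ(78679) = 18 · 40 · 100 = 72000.

72000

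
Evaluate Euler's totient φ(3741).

2352

Prime factorization: 3741 = 3 × 29 × 43.
φ(3741) = 3741 · (1 − 1/3) · (1 − 1/29) · (1 − 1/43)
       = 3741 · 2352/3741 = 2352.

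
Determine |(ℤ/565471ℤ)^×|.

First factor: 565471 = 17 * 29 * 31 * 37.
φ(17) = 17 − 1 = 16.
φ(29) = 29 − 1 = 28.
φ(31) = 31 − 1 = 30.
φ(37) = 37 − 1 = 36.
Multiply: 16 · 28 · 30 · 36 = 483840.

483840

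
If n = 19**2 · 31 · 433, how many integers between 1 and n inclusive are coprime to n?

φ(4845703) = 4845703 · (1 − 1/19) · (1 − 1/31) · (1 − 1/433)
       = 4845703 · 233280/255037 = 4432320.

4432320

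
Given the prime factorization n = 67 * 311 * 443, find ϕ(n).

9043320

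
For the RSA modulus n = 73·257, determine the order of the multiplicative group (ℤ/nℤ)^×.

φ(18761) = 18761 · (1 − 1/73) · (1 − 1/257)
       = 18761 · 18432/18761 = 18432.

18432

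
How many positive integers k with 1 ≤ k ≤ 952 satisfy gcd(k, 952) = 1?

384

Prime factorization: 952 = 2^3 · 7 · 17.
φ(2^3) = 2^3 − 2^2 = 8 − 4 = 4.
φ(7) = 7 − 1 = 6.
φ(17) = 17 − 1 = 16.
φ(952) = 4 × 6 × 16 = 384.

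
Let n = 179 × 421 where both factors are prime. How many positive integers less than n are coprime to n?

74760

φ(pq) = (p−1)(q−1) = 178 · 420 = 74760.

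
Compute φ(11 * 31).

φ(341) = 341 · (1 − 1/11) · (1 − 1/31)
       = 341 · 300/341 = 300.

300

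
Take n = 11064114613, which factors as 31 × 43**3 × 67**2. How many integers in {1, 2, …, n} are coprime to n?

φ(11064114613) = 11064114613 · (1 − 1/31) · (1 − 1/43) · (1 − 1/67)
       = 11064114613 · 83160/89311 = 10302110280.

10302110280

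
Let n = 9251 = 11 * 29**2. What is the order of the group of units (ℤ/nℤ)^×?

8120

φ(11) = 11 − 1 = 10.
φ(29^2) = 29^1·(29−1) = 29·28 = 812.
Since φ is multiplicative, φ(9251) = 10 · 812 = 8120.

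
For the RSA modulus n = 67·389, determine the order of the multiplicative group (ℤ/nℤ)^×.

φ(n) = (p − 1)(q − 1) = (67−1)(389−1) = 66·388 = 25608.

25608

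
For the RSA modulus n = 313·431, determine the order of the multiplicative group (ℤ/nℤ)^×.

φ(n) = (p − 1)(q − 1) = (313−1)(431−1) = 312·430 = 134160.

134160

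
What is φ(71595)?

36288

71595 = 3^2 * 5 * 37 * 43.
φ(3^2) = 3^2 − 3^1 = 9 − 3 = 6.
φ(5) = 5 − 1 = 4.
φ(37) = 37 − 1 = 36.
φ(43) = 43 − 1 = 42.
Since φ is multiplicative, φ(71595) = 6 · 4 · 36 · 42 = 36288.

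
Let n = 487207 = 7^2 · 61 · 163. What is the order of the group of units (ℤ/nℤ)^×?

408240

φ(487207) = 487207 · (1 − 1/7) · (1 − 1/61) · (1 − 1/163)
       = 487207 · 58320/69601 = 408240.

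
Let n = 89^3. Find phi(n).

φ(704969) = 704969 · (1 − 1/89)
       = 704969 · 88/89 = 697048.

697048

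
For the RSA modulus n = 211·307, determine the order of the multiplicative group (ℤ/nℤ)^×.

64260

φ(pq) = (p−1)(q−1) = 210 · 306 = 64260.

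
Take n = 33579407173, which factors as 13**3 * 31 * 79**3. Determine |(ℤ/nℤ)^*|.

φ(33579407173) = 33579407173 · (1 − 1/13) · (1 − 1/31) · (1 − 1/79)
       = 33579407173 · 28080/31837 = 29616790320.

29616790320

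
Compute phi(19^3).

φ(19^3) = 19^2·(19−1) = 361·18 = 6498.

6498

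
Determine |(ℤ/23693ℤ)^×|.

Prime factorization: 23693 = 19 × 29 × 43.
φ(19) = 19 − 1 = 18.
φ(29) = 29 − 1 = 28.
φ(43) = 43 − 1 = 42.
φ(23693) = 18 × 28 × 42 = 21168.

21168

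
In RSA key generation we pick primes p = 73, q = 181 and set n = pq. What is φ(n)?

φ(pq) = (p−1)(q−1) = 72 · 180 = 12960.

12960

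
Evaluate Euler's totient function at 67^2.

4422

φ(4489) = 4489 · (1 − 1/67)
       = 4489 · 66/67 = 4422.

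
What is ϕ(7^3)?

294

φ(343) = 343 · (1 − 1/7)
       = 343 · 6/7 = 294.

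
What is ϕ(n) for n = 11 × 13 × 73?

8640

φ(10439) = 10439 · (1 − 1/11) · (1 − 1/13) · (1 − 1/73)
       = 10439 · 8640/10439 = 8640.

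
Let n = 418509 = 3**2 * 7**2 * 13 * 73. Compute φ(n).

217728

φ(418509) = 418509 · (1 − 1/3) · (1 − 1/7) · (1 − 1/13) · (1 − 1/73)
       = 418509 · 10368/19929 = 217728.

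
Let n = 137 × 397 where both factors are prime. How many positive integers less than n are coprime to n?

53856

φ(54389) = 54389 · (1 − 1/137) · (1 − 1/397)
       = 54389 · 53856/54389 = 53856.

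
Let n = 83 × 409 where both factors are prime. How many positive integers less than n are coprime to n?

33456

For distinct primes, φ(pq) = (p−1)(q−1) = 82 × 408 = 33456.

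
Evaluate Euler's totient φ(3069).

1800

Factor 3069: 3069 = 3^2 · 11 · 31.
φ(3069) = 3069 · (1 − 1/3) · (1 − 1/11) · (1 − 1/31)
       = 3069 · 600/1023 = 1800.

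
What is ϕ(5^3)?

100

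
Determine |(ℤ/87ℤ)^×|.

Factor 87: 87 = 3 × 29.
φ(87) = 87 · (1 − 1/3) · (1 − 1/29)
       = 87 · 56/87 = 56.

56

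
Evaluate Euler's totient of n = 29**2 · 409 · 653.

φ(224611757) = 224611757 · (1 − 1/29) · (1 − 1/409) · (1 − 1/653)
       = 224611757 · 7448448/7745233 = 216004992.

216004992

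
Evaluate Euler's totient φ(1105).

768

Factor 1105: 1105 = 5 · 13 · 17.
φ(1105) = 1105 · (1 − 1/5) · (1 − 1/13) · (1 − 1/17)
       = 1105 · 768/1105 = 768.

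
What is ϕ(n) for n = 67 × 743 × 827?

40450872

φ(67) = 67 − 1 = 66.
φ(743) = 743 − 1 = 742.
φ(827) = 827 − 1 = 826.
Since φ is multiplicative, φ(41168887) = 66 · 742 · 826 = 40450872.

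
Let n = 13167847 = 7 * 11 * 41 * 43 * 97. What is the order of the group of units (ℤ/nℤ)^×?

φ(7) = 7 − 1 = 6.
φ(11) = 11 − 1 = 10.
φ(41) = 41 − 1 = 40.
φ(43) = 43 − 1 = 42.
φ(97) = 97 − 1 = 96.
φ(13167847) = 6 × 10 × 40 × 42 × 96 = 9676800.

9676800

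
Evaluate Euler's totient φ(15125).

11000

First factor: 15125 = 5^3 · 11^2.
φ(15125) = 15125 · (1 − 1/5) · (1 − 1/11)
       = 15125 · 40/55 = 11000.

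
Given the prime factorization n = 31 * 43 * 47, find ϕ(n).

57960

φ(31) = 31 − 1 = 30.
φ(43) = 43 − 1 = 42.
φ(47) = 47 − 1 = 46.
Multiply: 30 · 42 · 46 = 57960.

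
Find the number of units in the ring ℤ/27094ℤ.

Factor 27094: 27094 = 2 · 19 · 23 · 31.
φ(27094) = 27094 · (1 − 1/2) · (1 − 1/19) · (1 − 1/23) · (1 − 1/31)
       = 27094 · 11880/27094 = 11880.

11880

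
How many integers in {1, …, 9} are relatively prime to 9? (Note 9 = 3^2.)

6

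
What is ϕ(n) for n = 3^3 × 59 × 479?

499032

φ(763047) = 763047 · (1 − 1/3) · (1 − 1/59) · (1 − 1/479)
       = 763047 · 55448/84783 = 499032.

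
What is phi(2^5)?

16

φ(2^5) = 2^4·(2−1) = 16·1 = 16.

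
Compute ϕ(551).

504

551 = 19 · 29.
φ(19) = 19 − 1 = 18.
φ(29) = 29 − 1 = 28.
φ(551) = 18 × 28 = 504.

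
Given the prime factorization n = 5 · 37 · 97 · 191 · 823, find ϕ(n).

2159032320

φ(5) = 5 − 1 = 4.
φ(37) = 37 − 1 = 36.
φ(97) = 97 − 1 = 96.
φ(191) = 191 − 1 = 190.
φ(823) = 823 − 1 = 822.
Since φ is multiplicative, φ(2820828385) = 4 · 36 · 96 · 190 · 822 = 2159032320.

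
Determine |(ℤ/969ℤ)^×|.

Prime factorization: 969 = 3 × 17 × 19.
φ(969) = 969 · (1 − 1/3) · (1 − 1/17) · (1 − 1/19)
       = 969 · 576/969 = 576.

576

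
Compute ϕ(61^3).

223260

φ(226981) = 226981 · (1 − 1/61)
       = 226981 · 60/61 = 223260.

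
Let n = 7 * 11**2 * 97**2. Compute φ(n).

6145920

φ(7969423) = 7969423 · (1 − 1/7) · (1 − 1/11) · (1 − 1/97)
       = 7969423 · 5760/7469 = 6145920.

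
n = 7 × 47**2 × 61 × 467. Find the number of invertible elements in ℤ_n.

362697120

φ(7) = 7 − 1 = 6.
φ(47^2) = 47^2 − 47^1 = 2209 − 47 = 2162.
φ(61) = 61 − 1 = 60.
φ(467) = 467 − 1 = 466.
Multiply: 6 · 2162 · 60 · 466 = 362697120.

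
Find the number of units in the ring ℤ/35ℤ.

First factor: 35 = 5 · 7.
φ(5) = 5 − 1 = 4.
φ(7) = 7 − 1 = 6.
Multiply: 4 · 6 = 24.

24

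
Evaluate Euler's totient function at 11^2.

φ(11^2) = 11^1·(11−1) = 11·10 = 110.

110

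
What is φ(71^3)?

φ(357911) = 357911 · (1 − 1/71)
       = 357911 · 70/71 = 352870.

352870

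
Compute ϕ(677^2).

457652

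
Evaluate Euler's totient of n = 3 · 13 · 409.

9792

φ(15951) = 15951 · (1 − 1/3) · (1 − 1/13) · (1 − 1/409)
       = 15951 · 9792/15951 = 9792.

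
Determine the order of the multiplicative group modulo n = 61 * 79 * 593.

2770560

φ(2857667) = 2857667 · (1 − 1/61) · (1 − 1/79) · (1 − 1/593)
       = 2857667 · 2770560/2857667 = 2770560.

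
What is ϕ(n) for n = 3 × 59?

φ(3) = 3 − 1 = 2.
φ(59) = 59 − 1 = 58.
Since φ is multiplicative, φ(177) = 2 · 58 = 116.

116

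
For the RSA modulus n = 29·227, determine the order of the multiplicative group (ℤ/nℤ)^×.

φ(pq) = (p−1)(q−1) = 28 · 226 = 6328.

6328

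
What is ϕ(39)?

24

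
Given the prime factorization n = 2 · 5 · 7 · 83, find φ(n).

1968

φ(5810) = 5810 · (1 − 1/2) · (1 − 1/5) · (1 − 1/7) · (1 − 1/83)
       = 5810 · 1968/5810 = 1968.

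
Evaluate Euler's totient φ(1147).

1080

1147 = 31 * 37.
φ(31) = 31 − 1 = 30.
φ(37) = 37 − 1 = 36.
φ(1147) = 30 × 36 = 1080.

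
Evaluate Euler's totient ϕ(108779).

92400

First factor: 108779 = 11**2 × 29 × 31.
φ(108779) = 108779 · (1 − 1/11) · (1 − 1/29) · (1 − 1/31)
       = 108779 · 8400/9889 = 92400.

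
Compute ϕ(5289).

3360

5289 = 3 * 41 * 43.
φ(5289) = 5289 · (1 − 1/3) · (1 − 1/41) · (1 − 1/43)
       = 5289 · 3360/5289 = 3360.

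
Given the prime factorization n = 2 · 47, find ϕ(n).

φ(2) = 2 − 1 = 1.
φ(47) = 47 − 1 = 46.
Since φ is multiplicative, φ(94) = 1 · 46 = 46.

46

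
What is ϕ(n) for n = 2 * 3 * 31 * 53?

3120

φ(9858) = 9858 · (1 − 1/2) · (1 − 1/3) · (1 − 1/31) · (1 − 1/53)
       = 9858 · 3120/9858 = 3120.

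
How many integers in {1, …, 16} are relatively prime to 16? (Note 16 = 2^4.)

8

φ(2^4) = 2^4 − 2^3 = 16 − 8 = 8.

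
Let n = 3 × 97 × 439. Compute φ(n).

84096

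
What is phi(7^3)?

φ(343) = 343 · (1 − 1/7)
       = 343 · 6/7 = 294.

294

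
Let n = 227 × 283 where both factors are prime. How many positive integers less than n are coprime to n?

φ(pq) = (p−1)(q−1) = 226 · 282 = 63732.

63732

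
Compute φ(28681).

Factor 28681: 28681 = 23 * 29 * 43.
φ(23) = 23 − 1 = 22.
φ(29) = 29 − 1 = 28.
φ(43) = 43 − 1 = 42.
Since φ is multiplicative, φ(28681) = 22 · 28 · 42 = 25872.

25872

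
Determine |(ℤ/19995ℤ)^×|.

10080

Factor 19995: 19995 = 3 × 5 × 31 × 43.
φ(19995) = 19995 · (1 − 1/3) · (1 − 1/5) · (1 − 1/31) · (1 − 1/43)
       = 19995 · 10080/19995 = 10080.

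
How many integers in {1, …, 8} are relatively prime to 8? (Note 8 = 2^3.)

4

φ(2^3) = 2^2·(2−1) = 4·1 = 4.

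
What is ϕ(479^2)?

228962

φ(479^2) = 479^1·(479−1) = 479·478 = 228962.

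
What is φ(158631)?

158631 = 3 · 11^2 · 19 · 23.
φ(3) = 3 − 1 = 2.
φ(11^2) = 11^1·(11−1) = 11·10 = 110.
φ(19) = 19 − 1 = 18.
φ(23) = 23 − 1 = 22.
Since φ is multiplicative, φ(158631) = 2 · 110 · 18 · 22 = 87120.

87120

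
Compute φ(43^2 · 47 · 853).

70780752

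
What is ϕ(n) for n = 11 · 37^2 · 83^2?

φ(11) = 11 − 1 = 10.
φ(37^2) = 37^1·(37−1) = 37·36 = 1332.
φ(83^2) = 83^2 − 83^1 = 6889 − 83 = 6806.
Since φ is multiplicative, φ(103741451) = 10 · 1332 · 6806 = 90655920.

90655920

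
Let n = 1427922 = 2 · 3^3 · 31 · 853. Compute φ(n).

460080

φ(2) = 2 − 1 = 1.
φ(3^3) = 3^3 − 3^2 = 27 − 9 = 18.
φ(31) = 31 − 1 = 30.
φ(853) = 853 − 1 = 852.
Multiply: 1 · 18 · 30 · 852 = 460080.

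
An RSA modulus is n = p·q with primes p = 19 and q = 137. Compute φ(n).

2448

φ(pq) = (p−1)(q−1) = 18 · 136 = 2448.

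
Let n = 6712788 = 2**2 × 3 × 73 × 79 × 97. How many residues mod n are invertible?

φ(2^2) = 2^2 − 2^1 = 4 − 2 = 2.
φ(3) = 3 − 1 = 2.
φ(73) = 73 − 1 = 72.
φ(79) = 79 − 1 = 78.
φ(97) = 97 − 1 = 96.
Since φ is multiplicative, φ(6712788) = 2 · 2 · 72 · 78 · 96 = 2156544.

2156544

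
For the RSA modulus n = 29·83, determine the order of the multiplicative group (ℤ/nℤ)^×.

2296

For distinct primes, φ(pq) = (p−1)(q−1) = 28 × 82 = 2296.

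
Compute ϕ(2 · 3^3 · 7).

φ(378) = 378 · (1 − 1/2) · (1 − 1/3) · (1 − 1/7)
       = 378 · 12/42 = 108.

108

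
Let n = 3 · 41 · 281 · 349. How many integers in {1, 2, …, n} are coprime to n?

7795200

φ(3) = 3 − 1 = 2.
φ(41) = 41 − 1 = 40.
φ(281) = 281 − 1 = 280.
φ(349) = 349 − 1 = 348.
φ(12062487) = 2 × 40 × 280 × 348 = 7795200.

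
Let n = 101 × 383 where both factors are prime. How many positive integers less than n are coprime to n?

φ(pq) = (p−1)(q−1) = 100 · 382 = 38200.

38200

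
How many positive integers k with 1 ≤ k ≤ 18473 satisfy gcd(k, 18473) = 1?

14112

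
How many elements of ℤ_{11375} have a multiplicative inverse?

7200

Factor 11375: 11375 = 5**3 × 7 × 13.
φ(5^3) = 5^2·(5−1) = 25·4 = 100.
φ(7) = 7 − 1 = 6.
φ(13) = 13 − 1 = 12.
Since φ is multiplicative, φ(11375) = 100 · 6 · 12 = 7200.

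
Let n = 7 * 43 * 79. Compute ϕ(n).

19656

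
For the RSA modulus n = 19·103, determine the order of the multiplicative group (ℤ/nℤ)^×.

1836

For distinct primes, φ(pq) = (p−1)(q−1) = 18 × 102 = 1836.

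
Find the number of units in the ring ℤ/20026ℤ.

8640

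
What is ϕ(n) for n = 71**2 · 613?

3041640

φ(3090133) = 3090133 · (1 − 1/71) · (1 − 1/613)
       = 3090133 · 42840/43523 = 3041640.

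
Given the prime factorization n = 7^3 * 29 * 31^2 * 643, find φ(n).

4914997920

φ(7^3) = 7^3 − 7^2 = 343 − 49 = 294.
φ(29) = 29 − 1 = 28.
φ(31^2) = 31^2 − 31^1 = 961 − 31 = 930.
φ(643) = 643 − 1 = 642.
Since φ is multiplicative, φ(6146480081) = 294 · 28 · 930 · 642 = 4914997920.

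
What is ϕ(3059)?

2376

First factor: 3059 = 7 * 19 * 23.
φ(3059) = 3059 · (1 − 1/7) · (1 − 1/19) · (1 − 1/23)
       = 3059 · 2376/3059 = 2376.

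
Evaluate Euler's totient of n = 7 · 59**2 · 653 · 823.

φ(13095288773) = 13095288773 · (1 − 1/7) · (1 − 1/59) · (1 − 1/653) · (1 − 1/823)
       = 13095288773 · 186508512/221954047 = 11004002208.

11004002208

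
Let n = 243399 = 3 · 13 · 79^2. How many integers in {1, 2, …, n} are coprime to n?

147888

φ(3) = 3 − 1 = 2.
φ(13) = 13 − 1 = 12.
φ(79^2) = 79^2 − 79^1 = 6241 − 79 = 6162.
Multiply: 2 · 12 · 6162 = 147888.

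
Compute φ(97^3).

903264

φ(912673) = 912673 · (1 − 1/97)
       = 912673 · 96/97 = 903264.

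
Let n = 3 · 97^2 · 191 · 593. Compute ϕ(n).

φ(3) = 3 − 1 = 2.
φ(97^2) = 97^2 − 97^1 = 9409 − 97 = 9312.
φ(191) = 191 − 1 = 190.
φ(593) = 593 − 1 = 592.
φ(3197074701) = 2 × 9312 × 190 × 592 = 2094827520.

2094827520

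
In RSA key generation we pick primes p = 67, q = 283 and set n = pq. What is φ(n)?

18612

φ(18961) = 18961 · (1 − 1/67) · (1 − 1/283)
       = 18961 · 18612/18961 = 18612.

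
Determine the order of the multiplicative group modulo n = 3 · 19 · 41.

φ(3) = 3 − 1 = 2.
φ(19) = 19 − 1 = 18.
φ(41) = 41 − 1 = 40.
Since φ is multiplicative, φ(2337) = 2 · 18 · 40 = 1440.

1440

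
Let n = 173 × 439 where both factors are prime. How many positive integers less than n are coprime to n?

For distinct primes, φ(pq) = (p−1)(q−1) = 172 × 438 = 75336.

75336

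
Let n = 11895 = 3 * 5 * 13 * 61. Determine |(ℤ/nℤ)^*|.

φ(3) = 3 − 1 = 2.
φ(5) = 5 − 1 = 4.
φ(13) = 13 − 1 = 12.
φ(61) = 61 − 1 = 60.
Since φ is multiplicative, φ(11895) = 2 · 4 · 12 · 60 = 5760.

5760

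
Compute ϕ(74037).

First factor: 74037 = 3 * 23 * 29 * 37.
φ(3) = 3 − 1 = 2.
φ(23) = 23 − 1 = 22.
φ(29) = 29 − 1 = 28.
φ(37) = 37 − 1 = 36.
Since φ is multiplicative, φ(74037) = 2 · 22 · 28 · 36 = 44352.

44352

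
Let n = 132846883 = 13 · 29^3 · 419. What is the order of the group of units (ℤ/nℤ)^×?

φ(132846883) = 132846883 · (1 − 1/13) · (1 − 1/29) · (1 − 1/419)
       = 132846883 · 140448/157963 = 118116768.

118116768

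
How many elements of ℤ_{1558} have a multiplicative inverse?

720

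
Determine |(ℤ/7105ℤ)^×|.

Factor 7105: 7105 = 5 · 7**2 · 29.
φ(7105) = 7105 · (1 − 1/5) · (1 − 1/7) · (1 − 1/29)
       = 7105 · 672/1015 = 4704.

4704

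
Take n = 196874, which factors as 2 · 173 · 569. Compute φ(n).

97696

φ(2) = 2 − 1 = 1.
φ(173) = 173 − 1 = 172.
φ(569) = 569 − 1 = 568.
Since φ is multiplicative, φ(196874) = 1 · 172 · 568 = 97696.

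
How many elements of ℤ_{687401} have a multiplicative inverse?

522720

Prime factorization: 687401 = 11^2 · 13 · 19 · 23.
φ(687401) = 687401 · (1 − 1/11) · (1 − 1/13) · (1 − 1/19) · (1 − 1/23)
       = 687401 · 47520/62491 = 522720.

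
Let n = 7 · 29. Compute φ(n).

168

φ(7) = 7 − 1 = 6.
φ(29) = 29 − 1 = 28.
φ(203) = 6 × 28 = 168.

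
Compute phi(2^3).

4

φ(2^3) = 2^3 − 2^2 = 8 − 4 = 4.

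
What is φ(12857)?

11088

12857 = 13 · 23 · 43.
φ(13) = 13 − 1 = 12.
φ(23) = 23 − 1 = 22.
φ(43) = 43 − 1 = 42.
φ(12857) = 12 × 22 × 42 = 11088.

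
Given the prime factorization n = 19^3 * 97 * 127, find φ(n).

φ(84496021) = 84496021 · (1 − 1/19) · (1 − 1/97) · (1 − 1/127)
       = 84496021 · 217728/234061 = 78599808.

78599808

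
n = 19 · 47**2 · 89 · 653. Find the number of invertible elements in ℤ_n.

φ(2439228607) = 2439228607 · (1 − 1/19) · (1 − 1/47) · (1 − 1/89) · (1 − 1/653)
       = 2439228607 · 47507328/51898481 = 2232844416.

2232844416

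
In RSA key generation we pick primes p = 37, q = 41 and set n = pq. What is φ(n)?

φ(37) = 37 − 1 = 36.
φ(41) = 41 − 1 = 40.
Multiply: 36 · 40 = 1440.

1440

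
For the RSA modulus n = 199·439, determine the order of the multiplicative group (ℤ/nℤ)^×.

86724

φ(pq) = (p−1)(q−1) = 198 · 438 = 86724.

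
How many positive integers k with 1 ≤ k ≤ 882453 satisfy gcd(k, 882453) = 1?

464640

882453 = 3 · 11^3 · 13 · 17.
φ(3) = 3 − 1 = 2.
φ(11^3) = 11^3 − 11^2 = 1331 − 121 = 1210.
φ(13) = 13 − 1 = 12.
φ(17) = 17 − 1 = 16.
φ(882453) = 2 × 1210 × 12 × 16 = 464640.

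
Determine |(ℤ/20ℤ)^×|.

8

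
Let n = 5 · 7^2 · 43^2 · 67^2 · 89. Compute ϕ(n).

118066975488

φ(180985010605) = 180985010605 · (1 − 1/5) · (1 − 1/7) · (1 − 1/43) · (1 − 1/67) · (1 − 1/89)
       = 180985010605 · 5854464/8974315 = 118066975488.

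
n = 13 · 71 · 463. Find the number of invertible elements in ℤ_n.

φ(13) = 13 − 1 = 12.
φ(71) = 71 − 1 = 70.
φ(463) = 463 − 1 = 462.
Since φ is multiplicative, φ(427349) = 12 · 70 · 462 = 388080.

388080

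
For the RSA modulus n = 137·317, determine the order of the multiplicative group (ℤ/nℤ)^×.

φ(n) = (p − 1)(q − 1) = (137−1)(317−1) = 136·316 = 42976.

42976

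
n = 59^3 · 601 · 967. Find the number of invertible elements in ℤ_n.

φ(119359497293) = 119359497293 · (1 − 1/59) · (1 − 1/601) · (1 − 1/967)
       = 119359497293 · 33616800/34288853 = 117020080800.

117020080800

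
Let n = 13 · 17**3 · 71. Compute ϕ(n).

3884160

φ(4534699) = 4534699 · (1 − 1/13) · (1 − 1/17) · (1 − 1/71)
       = 4534699 · 13440/15691 = 3884160.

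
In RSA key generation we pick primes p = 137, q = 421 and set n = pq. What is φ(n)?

57120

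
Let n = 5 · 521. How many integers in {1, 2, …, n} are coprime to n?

2080

φ(5) = 5 − 1 = 4.
φ(521) = 521 − 1 = 520.
Multiply: 4 · 520 = 2080.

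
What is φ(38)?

18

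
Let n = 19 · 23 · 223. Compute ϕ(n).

87912

φ(97451) = 97451 · (1 − 1/19) · (1 − 1/23) · (1 − 1/223)
       = 97451 · 87912/97451 = 87912.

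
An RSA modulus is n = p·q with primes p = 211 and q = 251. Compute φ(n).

52500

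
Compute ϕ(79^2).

6162

φ(79^2) = 79^2 − 79^1 = 6241 − 79 = 6162.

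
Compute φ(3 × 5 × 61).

480

φ(915) = 915 · (1 − 1/3) · (1 − 1/5) · (1 − 1/61)
       = 915 · 480/915 = 480.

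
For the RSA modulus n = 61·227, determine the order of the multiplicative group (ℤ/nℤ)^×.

For distinct primes, φ(pq) = (p−1)(q−1) = 60 × 226 = 13560.

13560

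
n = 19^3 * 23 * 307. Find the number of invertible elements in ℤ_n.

43744536

φ(19^3) = 19^3 − 19^2 = 6859 − 361 = 6498.
φ(23) = 23 − 1 = 22.
φ(307) = 307 − 1 = 306.
Multiply: 6498 · 22 · 306 = 43744536.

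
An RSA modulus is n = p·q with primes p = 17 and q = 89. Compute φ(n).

φ(1513) = 1513 · (1 − 1/17) · (1 − 1/89)
       = 1513 · 1408/1513 = 1408.

1408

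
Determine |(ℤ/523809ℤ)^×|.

523809 = 3^2 * 11^2 * 13 * 37.
φ(3^2) = 3^2 − 3^1 = 9 − 3 = 6.
φ(11^2) = 11^2 − 11^1 = 121 − 11 = 110.
φ(13) = 13 − 1 = 12.
φ(37) = 37 − 1 = 36.
Since φ is multiplicative, φ(523809) = 6 · 110 · 12 · 36 = 285120.

285120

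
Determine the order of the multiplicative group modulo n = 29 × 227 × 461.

2910880

φ(3034763) = 3034763 · (1 − 1/29) · (1 − 1/227) · (1 − 1/461)
       = 3034763 · 2910880/3034763 = 2910880.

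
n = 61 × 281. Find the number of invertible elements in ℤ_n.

16800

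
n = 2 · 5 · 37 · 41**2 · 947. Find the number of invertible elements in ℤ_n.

223407360

φ(2) = 2 − 1 = 1.
φ(5) = 5 − 1 = 4.
φ(37) = 37 − 1 = 36.
φ(41^2) = 41^2 − 41^1 = 1681 − 41 = 1640.
φ(947) = 947 − 1 = 946.
Multiply: 1 · 4 · 36 · 1640 · 946 = 223407360.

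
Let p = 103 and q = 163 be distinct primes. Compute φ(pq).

φ(16789) = 16789 · (1 − 1/103) · (1 − 1/163)
       = 16789 · 16524/16789 = 16524.

16524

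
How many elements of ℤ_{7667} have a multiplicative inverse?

Factor 7667: 7667 = 11 · 17 · 41.
φ(11) = 11 − 1 = 10.
φ(17) = 17 − 1 = 16.
φ(41) = 41 − 1 = 40.
φ(7667) = 10 × 16 × 40 = 6400.

6400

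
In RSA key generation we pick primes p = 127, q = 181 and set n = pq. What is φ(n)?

φ(22987) = 22987 · (1 − 1/127) · (1 − 1/181)
       = 22987 · 22680/22987 = 22680.

22680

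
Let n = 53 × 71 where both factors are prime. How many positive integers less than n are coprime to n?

φ(3763) = 3763 · (1 − 1/53) · (1 − 1/71)
       = 3763 · 3640/3763 = 3640.

3640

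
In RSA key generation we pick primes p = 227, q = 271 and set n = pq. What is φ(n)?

61020

φ(n) = (p − 1)(q − 1) = (227−1)(271−1) = 226·270 = 61020.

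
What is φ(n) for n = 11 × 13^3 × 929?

18819840

φ(22451143) = 22451143 · (1 − 1/11) · (1 − 1/13) · (1 − 1/929)
       = 22451143 · 111360/132847 = 18819840.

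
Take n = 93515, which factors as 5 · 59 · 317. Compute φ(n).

73312

φ(5) = 5 − 1 = 4.
φ(59) = 59 − 1 = 58.
φ(317) = 317 − 1 = 316.
Multiply: 4 · 58 · 316 = 73312.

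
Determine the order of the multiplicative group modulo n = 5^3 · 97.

9600

φ(5^3) = 5^3 − 5^2 = 125 − 25 = 100.
φ(97) = 97 − 1 = 96.
Multiply: 100 · 96 = 9600.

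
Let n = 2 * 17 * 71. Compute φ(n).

1120

φ(2) = 2 − 1 = 1.
φ(17) = 17 − 1 = 16.
φ(71) = 71 − 1 = 70.
Since φ is multiplicative, φ(2414) = 1 · 16 · 70 = 1120.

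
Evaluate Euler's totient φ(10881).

10881 = 3^3 * 13 * 31.
φ(3^3) = 3^3 − 3^2 = 27 − 9 = 18.
φ(13) = 13 − 1 = 12.
φ(31) = 31 − 1 = 30.
Multiply: 18 · 12 · 30 = 6480.

6480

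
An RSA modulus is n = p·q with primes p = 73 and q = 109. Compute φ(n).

7776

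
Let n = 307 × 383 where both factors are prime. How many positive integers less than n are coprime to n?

116892

For distinct primes, φ(pq) = (p−1)(q−1) = 306 × 382 = 116892.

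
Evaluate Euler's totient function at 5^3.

100

φ(5^3) = 5^3 − 5^2 = 125 − 25 = 100.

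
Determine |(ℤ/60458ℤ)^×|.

60458 = 2 * 19 * 37 * 43.
φ(60458) = 60458 · (1 − 1/2) · (1 − 1/19) · (1 − 1/37) · (1 − 1/43)
       = 60458 · 27216/60458 = 27216.

27216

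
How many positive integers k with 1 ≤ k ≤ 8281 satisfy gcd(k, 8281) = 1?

First factor: 8281 = 7^2 · 13^2.
φ(8281) = 8281 · (1 − 1/7) · (1 − 1/13)
       = 8281 · 72/91 = 6552.

6552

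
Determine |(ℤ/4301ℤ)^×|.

3520

Factor 4301: 4301 = 11 * 17 * 23.
φ(11) = 11 − 1 = 10.
φ(17) = 17 − 1 = 16.
φ(23) = 23 − 1 = 22.
φ(4301) = 10 × 16 × 22 = 3520.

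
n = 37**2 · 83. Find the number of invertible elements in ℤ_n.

109224

φ(37^2) = 37^1·(37−1) = 37·36 = 1332.
φ(83) = 83 − 1 = 82.
Multiply: 1332 · 82 = 109224.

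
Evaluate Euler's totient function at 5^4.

φ(625) = 625 · (1 − 1/5)
       = 625 · 4/5 = 500.

500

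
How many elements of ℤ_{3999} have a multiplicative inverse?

2520

3999 = 3 × 31 × 43.
φ(3) = 3 − 1 = 2.
φ(31) = 31 − 1 = 30.
φ(43) = 43 − 1 = 42.
Since φ is multiplicative, φ(3999) = 2 · 30 · 42 = 2520.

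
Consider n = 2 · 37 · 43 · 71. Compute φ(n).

105840

φ(2) = 2 − 1 = 1.
φ(37) = 37 − 1 = 36.
φ(43) = 43 − 1 = 42.
φ(71) = 71 − 1 = 70.
φ(225922) = 1 × 36 × 42 × 70 = 105840.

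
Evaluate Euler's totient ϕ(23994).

First factor: 23994 = 2 · 3^2 · 31 · 43.
φ(23994) = 23994 · (1 − 1/2) · (1 − 1/3) · (1 − 1/31) · (1 − 1/43)
       = 23994 · 2520/7998 = 7560.

7560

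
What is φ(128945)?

92160

Factor 128945: 128945 = 5 · 17 · 37 · 41.
φ(128945) = 128945 · (1 − 1/5) · (1 − 1/17) · (1 − 1/37) · (1 − 1/41)
       = 128945 · 92160/128945 = 92160.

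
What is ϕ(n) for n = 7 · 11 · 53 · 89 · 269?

φ(7) = 7 − 1 = 6.
φ(11) = 11 − 1 = 10.
φ(53) = 53 − 1 = 52.
φ(89) = 89 − 1 = 88.
φ(269) = 269 − 1 = 268.
Multiply: 6 · 10 · 52 · 88 · 268 = 73582080.

73582080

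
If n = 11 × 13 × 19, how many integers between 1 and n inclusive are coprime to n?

φ(11) = 11 − 1 = 10.
φ(13) = 13 − 1 = 12.
φ(19) = 19 − 1 = 18.
Since φ is multiplicative, φ(2717) = 10 · 12 · 18 = 2160.

2160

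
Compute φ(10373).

10373 = 11 · 23 · 41.
φ(11) = 11 − 1 = 10.
φ(23) = 23 − 1 = 22.
φ(41) = 41 − 1 = 40.
Multiply: 10 · 22 · 40 = 8800.

8800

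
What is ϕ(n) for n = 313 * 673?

209664

φ(313) = 313 − 1 = 312.
φ(673) = 673 − 1 = 672.
φ(210649) = 312 × 672 = 209664.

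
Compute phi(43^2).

1806

φ(1849) = 1849 · (1 − 1/43)
       = 1849 · 42/43 = 1806.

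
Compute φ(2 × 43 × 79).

3276

φ(2) = 2 − 1 = 1.
φ(43) = 43 − 1 = 42.
φ(79) = 79 − 1 = 78.
Multiply: 1 · 42 · 78 = 3276.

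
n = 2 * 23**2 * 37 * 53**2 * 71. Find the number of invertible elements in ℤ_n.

φ(7807239094) = 7807239094 · (1 − 1/2) · (1 − 1/23) · (1 − 1/37) · (1 − 1/53) · (1 − 1/71)
       = 7807239094 · 2882880/6404626 = 3514230720.

3514230720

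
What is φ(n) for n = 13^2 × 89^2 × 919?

φ(13^2) = 13^2 − 13^1 = 169 − 13 = 156.
φ(89^2) = 89^1·(89−1) = 89·88 = 7832.
φ(919) = 919 − 1 = 918.
φ(1230218431) = 156 × 7832 × 918 = 1121605056.

1121605056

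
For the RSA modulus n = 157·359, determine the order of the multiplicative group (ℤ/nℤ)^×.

55848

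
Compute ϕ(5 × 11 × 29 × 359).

φ(572605) = 572605 · (1 − 1/5) · (1 − 1/11) · (1 − 1/29) · (1 − 1/359)
       = 572605 · 400960/572605 = 400960.

400960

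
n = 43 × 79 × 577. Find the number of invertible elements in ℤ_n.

1886976

φ(43) = 43 − 1 = 42.
φ(79) = 79 − 1 = 78.
φ(577) = 577 − 1 = 576.
Multiply: 42 · 78 · 576 = 1886976.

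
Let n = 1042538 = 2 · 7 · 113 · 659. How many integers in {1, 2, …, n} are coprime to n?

φ(2) = 2 − 1 = 1.
φ(7) = 7 − 1 = 6.
φ(113) = 113 − 1 = 112.
φ(659) = 659 − 1 = 658.
Multiply: 1 · 6 · 112 · 658 = 442176.

442176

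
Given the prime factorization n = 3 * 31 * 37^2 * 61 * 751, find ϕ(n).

3596400000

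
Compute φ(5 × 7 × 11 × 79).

φ(5) = 5 − 1 = 4.
φ(7) = 7 − 1 = 6.
φ(11) = 11 − 1 = 10.
φ(79) = 79 − 1 = 78.
φ(30415) = 4 × 6 × 10 × 78 = 18720.

18720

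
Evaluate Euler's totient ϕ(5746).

5746 = 2 · 13**2 · 17.
φ(5746) = 5746 · (1 − 1/2) · (1 − 1/13) · (1 − 1/17)
       = 5746 · 192/442 = 2496.

2496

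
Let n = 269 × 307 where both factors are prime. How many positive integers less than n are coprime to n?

φ(269) = 269 − 1 = 268.
φ(307) = 307 − 1 = 306.
φ(82583) = 268 × 306 = 82008.

82008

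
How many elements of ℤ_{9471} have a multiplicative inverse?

4800

Prime factorization: 9471 = 3 * 7 * 11 * 41.
φ(9471) = 9471 · (1 − 1/3) · (1 − 1/7) · (1 − 1/11) · (1 − 1/41)
       = 9471 · 4800/9471 = 4800.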